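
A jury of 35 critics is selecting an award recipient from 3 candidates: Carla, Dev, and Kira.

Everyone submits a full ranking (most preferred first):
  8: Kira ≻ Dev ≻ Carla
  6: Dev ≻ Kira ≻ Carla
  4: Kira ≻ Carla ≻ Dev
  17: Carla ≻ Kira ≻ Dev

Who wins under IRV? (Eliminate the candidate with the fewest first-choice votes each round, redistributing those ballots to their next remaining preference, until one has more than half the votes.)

Round 1: Carla 17, Dev 6, Kira 12. Dev eliminated.
Round 2: Carla 17, Kira 18. Kira has a majority (≥18).

Kira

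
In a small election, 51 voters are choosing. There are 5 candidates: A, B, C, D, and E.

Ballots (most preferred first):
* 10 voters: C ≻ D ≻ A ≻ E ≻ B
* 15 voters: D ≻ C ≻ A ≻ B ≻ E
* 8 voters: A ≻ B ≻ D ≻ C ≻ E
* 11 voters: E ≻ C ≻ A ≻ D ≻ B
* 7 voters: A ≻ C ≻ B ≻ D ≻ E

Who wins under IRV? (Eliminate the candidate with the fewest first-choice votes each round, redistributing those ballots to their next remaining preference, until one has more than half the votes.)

Round 1: A 15, B 0, C 10, D 15, E 11. B eliminated.
Round 2: A 15, C 10, D 15, E 11. C eliminated.
Round 3: A 15, D 25, E 11. E eliminated.
Round 4: A 26, D 25. A has a majority (≥26).

A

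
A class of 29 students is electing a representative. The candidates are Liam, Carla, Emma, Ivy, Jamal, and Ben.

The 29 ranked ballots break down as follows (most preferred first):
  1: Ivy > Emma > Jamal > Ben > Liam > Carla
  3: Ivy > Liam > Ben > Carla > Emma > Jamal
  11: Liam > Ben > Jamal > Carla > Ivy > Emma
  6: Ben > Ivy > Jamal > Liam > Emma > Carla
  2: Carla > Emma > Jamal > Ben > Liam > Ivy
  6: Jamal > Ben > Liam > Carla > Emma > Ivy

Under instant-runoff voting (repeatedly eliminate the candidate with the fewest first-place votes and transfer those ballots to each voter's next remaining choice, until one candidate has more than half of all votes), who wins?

Round 1: Liam 11, Carla 2, Emma 0, Ivy 4, Jamal 6, Ben 6. Emma eliminated.
Round 2: Liam 11, Carla 2, Ivy 4, Jamal 6, Ben 6. Carla eliminated.
Round 3: Liam 11, Ivy 4, Jamal 8, Ben 6. Ivy eliminated.
Round 4: Liam 14, Jamal 9, Ben 6. Ben eliminated.
Round 5: Liam 14, Jamal 15. Jamal has a majority (≥15).

Jamal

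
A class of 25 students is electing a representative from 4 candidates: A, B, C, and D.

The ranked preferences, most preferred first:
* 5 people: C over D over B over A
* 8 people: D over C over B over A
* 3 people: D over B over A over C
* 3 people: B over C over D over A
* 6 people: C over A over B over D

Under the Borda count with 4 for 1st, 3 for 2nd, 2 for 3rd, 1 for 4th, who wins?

C

A: 5×1 + 8×1 + 3×2 + 3×1 + 6×3 = 40
B: 5×2 + 8×2 + 3×3 + 3×4 + 6×2 = 59
C: 5×4 + 8×3 + 3×1 + 3×3 + 6×4 = 80
D: 5×3 + 8×4 + 3×4 + 3×2 + 6×1 = 71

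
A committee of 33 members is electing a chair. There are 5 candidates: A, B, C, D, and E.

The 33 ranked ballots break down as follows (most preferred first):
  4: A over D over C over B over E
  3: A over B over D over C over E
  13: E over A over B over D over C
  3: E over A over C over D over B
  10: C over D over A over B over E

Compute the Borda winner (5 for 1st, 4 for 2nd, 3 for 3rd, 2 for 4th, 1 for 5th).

A

A: 4×5 + 3×5 + 13×4 + 3×4 + 10×3 = 129
B: 4×2 + 3×4 + 13×3 + 3×1 + 10×2 = 82
C: 4×3 + 3×2 + 13×1 + 3×3 + 10×5 = 90
D: 4×4 + 3×3 + 13×2 + 3×2 + 10×4 = 97
E: 4×1 + 3×1 + 13×5 + 3×5 + 10×1 = 97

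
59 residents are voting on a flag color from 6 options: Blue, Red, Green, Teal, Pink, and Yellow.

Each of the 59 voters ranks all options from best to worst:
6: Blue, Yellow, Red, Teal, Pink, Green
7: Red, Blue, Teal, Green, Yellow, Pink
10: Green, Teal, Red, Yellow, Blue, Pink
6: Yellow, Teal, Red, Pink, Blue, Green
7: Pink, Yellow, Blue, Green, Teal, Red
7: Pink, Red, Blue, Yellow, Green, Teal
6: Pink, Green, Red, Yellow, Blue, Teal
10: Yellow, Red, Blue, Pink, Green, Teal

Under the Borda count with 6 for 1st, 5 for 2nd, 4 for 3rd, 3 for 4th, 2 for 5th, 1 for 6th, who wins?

Blue: 6×6 + 7×5 + 10×2 + 6×2 + 7×4 + 7×4 + 6×2 + 10×4 = 211
Red: 6×4 + 7×6 + 10×4 + 6×4 + 7×1 + 7×5 + 6×4 + 10×5 = 246
Green: 6×1 + 7×3 + 10×6 + 6×1 + 7×3 + 7×2 + 6×5 + 10×2 = 178
Teal: 6×3 + 7×4 + 10×5 + 6×5 + 7×2 + 7×1 + 6×1 + 10×1 = 163
Pink: 6×2 + 7×1 + 10×1 + 6×3 + 7×6 + 7×6 + 6×6 + 10×3 = 197
Yellow: 6×5 + 7×2 + 10×3 + 6×6 + 7×5 + 7×3 + 6×3 + 10×6 = 244

Red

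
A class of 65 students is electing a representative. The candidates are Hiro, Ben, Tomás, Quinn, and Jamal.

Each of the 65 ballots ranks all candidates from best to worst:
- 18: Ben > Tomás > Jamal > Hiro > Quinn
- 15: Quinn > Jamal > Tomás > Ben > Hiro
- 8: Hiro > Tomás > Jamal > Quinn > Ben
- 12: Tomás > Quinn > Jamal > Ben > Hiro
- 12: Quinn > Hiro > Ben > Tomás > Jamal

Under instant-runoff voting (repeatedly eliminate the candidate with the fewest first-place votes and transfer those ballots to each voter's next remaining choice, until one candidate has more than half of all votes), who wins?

Round 1: Hiro 8, Ben 18, Tomás 12, Quinn 27, Jamal 0. Jamal eliminated.
Round 2: Hiro 8, Ben 18, Tomás 12, Quinn 27. Hiro eliminated.
Round 3: Ben 18, Tomás 20, Quinn 27. Ben eliminated.
Round 4: Tomás 38, Quinn 27. Tomás has a majority (≥33).

Tomás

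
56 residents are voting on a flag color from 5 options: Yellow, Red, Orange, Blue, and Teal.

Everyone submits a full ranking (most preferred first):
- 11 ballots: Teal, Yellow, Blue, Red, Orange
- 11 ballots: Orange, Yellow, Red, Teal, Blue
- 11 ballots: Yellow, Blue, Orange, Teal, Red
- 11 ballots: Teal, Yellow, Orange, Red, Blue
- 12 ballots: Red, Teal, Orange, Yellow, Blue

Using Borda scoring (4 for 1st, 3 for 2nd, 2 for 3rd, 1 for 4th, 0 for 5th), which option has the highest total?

Yellow: 11×3 + 11×3 + 11×4 + 11×3 + 12×1 = 155
Red: 11×1 + 11×2 + 11×0 + 11×1 + 12×4 = 92
Orange: 11×0 + 11×4 + 11×2 + 11×2 + 12×2 = 112
Blue: 11×2 + 11×0 + 11×3 + 11×0 + 12×0 = 55
Teal: 11×4 + 11×1 + 11×1 + 11×4 + 12×3 = 146

Yellow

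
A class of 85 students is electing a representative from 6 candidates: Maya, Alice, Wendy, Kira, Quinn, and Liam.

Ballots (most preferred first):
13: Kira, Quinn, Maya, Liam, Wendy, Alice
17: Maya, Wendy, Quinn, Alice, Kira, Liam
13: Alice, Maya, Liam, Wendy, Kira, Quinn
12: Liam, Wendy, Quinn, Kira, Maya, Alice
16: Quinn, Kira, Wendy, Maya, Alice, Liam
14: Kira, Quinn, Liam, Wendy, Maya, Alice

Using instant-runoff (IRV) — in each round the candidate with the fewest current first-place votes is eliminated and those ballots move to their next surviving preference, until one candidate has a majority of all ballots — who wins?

Quinn

Round 1: Maya 17, Alice 13, Wendy 0, Kira 27, Quinn 16, Liam 12. Wendy eliminated.
Round 2: Maya 17, Alice 13, Kira 27, Quinn 16, Liam 12. Liam eliminated.
Round 3: Maya 17, Alice 13, Kira 27, Quinn 28. Alice eliminated.
Round 4: Maya 30, Kira 27, Quinn 28. Kira eliminated.
Round 5: Maya 30, Quinn 55. Quinn has a majority (≥43).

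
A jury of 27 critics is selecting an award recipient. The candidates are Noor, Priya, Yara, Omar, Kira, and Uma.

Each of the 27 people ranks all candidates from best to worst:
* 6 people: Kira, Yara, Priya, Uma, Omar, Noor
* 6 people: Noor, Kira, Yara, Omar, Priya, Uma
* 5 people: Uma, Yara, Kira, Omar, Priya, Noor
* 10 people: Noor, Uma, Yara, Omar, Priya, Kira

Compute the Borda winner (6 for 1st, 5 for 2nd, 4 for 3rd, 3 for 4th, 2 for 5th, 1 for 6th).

Yara

Noor: 6×1 + 6×6 + 5×1 + 10×6 = 107
Priya: 6×4 + 6×2 + 5×2 + 10×2 = 66
Yara: 6×5 + 6×4 + 5×5 + 10×4 = 119
Omar: 6×2 + 6×3 + 5×3 + 10×3 = 75
Kira: 6×6 + 6×5 + 5×4 + 10×1 = 96
Uma: 6×3 + 6×1 + 5×6 + 10×5 = 104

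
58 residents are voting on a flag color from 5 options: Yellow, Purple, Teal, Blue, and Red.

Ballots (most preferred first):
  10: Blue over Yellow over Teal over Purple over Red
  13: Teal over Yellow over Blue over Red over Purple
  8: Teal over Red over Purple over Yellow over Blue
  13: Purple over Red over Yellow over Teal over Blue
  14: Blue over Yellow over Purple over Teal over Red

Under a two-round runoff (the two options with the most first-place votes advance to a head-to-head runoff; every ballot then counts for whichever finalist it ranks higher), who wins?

Teal

Round 1 first-place votes: Yellow 0, Purple 13, Teal 21, Blue 24, Red 0. Blue and Teal advance.
Runoff: Blue is ranked above Teal on 24 ballots, Teal above Blue on 34.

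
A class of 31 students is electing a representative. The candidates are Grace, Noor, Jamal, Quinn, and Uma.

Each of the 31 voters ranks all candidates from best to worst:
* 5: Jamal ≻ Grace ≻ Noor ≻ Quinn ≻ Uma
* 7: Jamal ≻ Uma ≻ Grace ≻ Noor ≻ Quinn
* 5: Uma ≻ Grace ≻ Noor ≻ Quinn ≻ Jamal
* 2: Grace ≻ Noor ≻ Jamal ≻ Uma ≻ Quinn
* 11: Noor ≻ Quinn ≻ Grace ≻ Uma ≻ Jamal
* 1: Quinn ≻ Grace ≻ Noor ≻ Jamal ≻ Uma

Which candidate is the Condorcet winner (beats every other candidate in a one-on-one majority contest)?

Grace vs Noor: 20–11
Grace vs Jamal: 19–12
Grace vs Quinn: 19–12
Grace vs Uma: 19–12
Grace beats every other candidate.

Grace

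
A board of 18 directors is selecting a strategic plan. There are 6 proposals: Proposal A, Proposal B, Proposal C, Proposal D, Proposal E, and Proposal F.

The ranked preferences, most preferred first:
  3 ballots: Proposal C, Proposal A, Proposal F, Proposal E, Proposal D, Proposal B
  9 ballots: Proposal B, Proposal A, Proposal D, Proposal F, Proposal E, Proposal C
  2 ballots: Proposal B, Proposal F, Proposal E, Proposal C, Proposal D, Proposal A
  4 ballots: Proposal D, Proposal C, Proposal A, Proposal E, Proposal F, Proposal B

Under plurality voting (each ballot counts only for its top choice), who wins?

First-place votes: Proposal A 0, Proposal B 11, Proposal C 3, Proposal D 4, Proposal E 0, Proposal F 0.

Proposal B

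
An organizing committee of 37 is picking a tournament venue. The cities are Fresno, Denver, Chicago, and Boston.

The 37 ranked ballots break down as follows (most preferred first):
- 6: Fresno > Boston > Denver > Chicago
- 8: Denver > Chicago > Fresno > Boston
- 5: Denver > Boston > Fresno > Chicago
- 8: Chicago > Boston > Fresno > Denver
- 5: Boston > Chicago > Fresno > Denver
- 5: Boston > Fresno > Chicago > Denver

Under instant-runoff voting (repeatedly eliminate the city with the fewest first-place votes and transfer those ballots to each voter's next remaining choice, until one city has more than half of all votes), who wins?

Round 1: Fresno 6, Denver 13, Chicago 8, Boston 10. Fresno eliminated.
Round 2: Denver 13, Chicago 8, Boston 16. Chicago eliminated.
Round 3: Denver 13, Boston 24. Boston has a majority (≥19).

Boston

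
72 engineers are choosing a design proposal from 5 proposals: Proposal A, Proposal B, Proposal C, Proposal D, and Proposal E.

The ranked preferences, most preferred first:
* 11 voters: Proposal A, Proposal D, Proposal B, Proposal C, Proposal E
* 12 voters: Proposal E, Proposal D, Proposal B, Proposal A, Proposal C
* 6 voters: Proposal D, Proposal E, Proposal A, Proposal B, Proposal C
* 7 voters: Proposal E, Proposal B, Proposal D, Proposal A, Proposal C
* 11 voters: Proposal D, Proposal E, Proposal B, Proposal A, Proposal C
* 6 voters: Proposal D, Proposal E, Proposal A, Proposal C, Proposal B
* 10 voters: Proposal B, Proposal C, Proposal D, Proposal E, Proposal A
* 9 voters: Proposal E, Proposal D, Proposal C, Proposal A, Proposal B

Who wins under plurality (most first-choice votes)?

Proposal E

First-place votes: Proposal A 11, Proposal B 10, Proposal C 0, Proposal D 23, Proposal E 28.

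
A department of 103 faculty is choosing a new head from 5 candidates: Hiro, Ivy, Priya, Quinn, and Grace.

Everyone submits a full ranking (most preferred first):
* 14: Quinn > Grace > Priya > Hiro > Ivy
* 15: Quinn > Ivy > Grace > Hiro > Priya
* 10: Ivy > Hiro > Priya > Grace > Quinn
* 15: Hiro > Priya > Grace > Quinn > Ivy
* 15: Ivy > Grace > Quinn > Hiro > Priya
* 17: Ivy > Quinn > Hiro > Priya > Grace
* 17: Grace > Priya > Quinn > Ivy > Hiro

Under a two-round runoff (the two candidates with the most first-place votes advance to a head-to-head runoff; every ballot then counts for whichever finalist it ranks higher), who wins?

Round 1 first-place votes: Hiro 15, Ivy 42, Priya 0, Quinn 29, Grace 17. Ivy and Quinn advance.
Runoff: Ivy is ranked above Quinn on 42 ballots, Quinn above Ivy on 61.

Quinn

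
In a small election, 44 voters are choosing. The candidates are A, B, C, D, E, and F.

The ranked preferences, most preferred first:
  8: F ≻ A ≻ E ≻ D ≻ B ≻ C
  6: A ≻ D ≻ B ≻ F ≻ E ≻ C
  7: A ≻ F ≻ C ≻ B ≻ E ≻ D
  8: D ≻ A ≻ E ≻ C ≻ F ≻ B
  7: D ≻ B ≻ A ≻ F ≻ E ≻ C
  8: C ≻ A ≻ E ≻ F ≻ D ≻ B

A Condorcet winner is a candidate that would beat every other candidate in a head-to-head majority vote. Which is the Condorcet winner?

A vs B: 37–7
A vs C: 36–8
A vs D: 29–15
A vs E: 44–0
A vs F: 36–8
A beats every other candidate.

A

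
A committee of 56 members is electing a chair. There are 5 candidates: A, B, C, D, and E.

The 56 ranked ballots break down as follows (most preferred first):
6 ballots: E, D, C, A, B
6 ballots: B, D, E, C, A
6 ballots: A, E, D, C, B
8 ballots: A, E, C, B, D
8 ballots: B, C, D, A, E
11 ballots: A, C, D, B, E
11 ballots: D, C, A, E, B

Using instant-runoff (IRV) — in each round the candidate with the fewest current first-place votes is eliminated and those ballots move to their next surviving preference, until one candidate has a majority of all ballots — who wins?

Round 1: A 25, B 14, C 0, D 11, E 6. C eliminated.
Round 2: A 25, B 14, D 11, E 6. E eliminated.
Round 3: A 25, B 14, D 17. B eliminated.
Round 4: A 25, D 31. D has a majority (≥29).

D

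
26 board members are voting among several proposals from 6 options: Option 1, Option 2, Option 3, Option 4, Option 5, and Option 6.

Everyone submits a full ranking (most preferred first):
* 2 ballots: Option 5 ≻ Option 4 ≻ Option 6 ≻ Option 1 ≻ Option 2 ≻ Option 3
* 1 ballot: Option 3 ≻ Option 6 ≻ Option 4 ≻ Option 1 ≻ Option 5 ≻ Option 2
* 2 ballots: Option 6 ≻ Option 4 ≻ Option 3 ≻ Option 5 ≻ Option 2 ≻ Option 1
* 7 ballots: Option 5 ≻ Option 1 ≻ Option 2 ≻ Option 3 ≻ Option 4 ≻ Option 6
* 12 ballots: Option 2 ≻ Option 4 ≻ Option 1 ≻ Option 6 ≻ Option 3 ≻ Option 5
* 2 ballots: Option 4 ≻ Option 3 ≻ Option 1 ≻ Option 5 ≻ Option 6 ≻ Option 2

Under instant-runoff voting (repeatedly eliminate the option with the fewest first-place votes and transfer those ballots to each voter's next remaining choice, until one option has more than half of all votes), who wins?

Option 5

Round 1: Option 1 0, Option 2 12, Option 3 1, Option 4 2, Option 5 9, Option 6 2. Option 1 eliminated.
Round 2: Option 2 12, Option 3 1, Option 4 2, Option 5 9, Option 6 2. Option 3 eliminated.
Round 3: Option 2 12, Option 4 2, Option 5 9, Option 6 3. Option 4 eliminated.
Round 4: Option 2 12, Option 5 11, Option 6 3. Option 6 eliminated.
Round 5: Option 2 12, Option 5 14. Option 5 has a majority (≥14).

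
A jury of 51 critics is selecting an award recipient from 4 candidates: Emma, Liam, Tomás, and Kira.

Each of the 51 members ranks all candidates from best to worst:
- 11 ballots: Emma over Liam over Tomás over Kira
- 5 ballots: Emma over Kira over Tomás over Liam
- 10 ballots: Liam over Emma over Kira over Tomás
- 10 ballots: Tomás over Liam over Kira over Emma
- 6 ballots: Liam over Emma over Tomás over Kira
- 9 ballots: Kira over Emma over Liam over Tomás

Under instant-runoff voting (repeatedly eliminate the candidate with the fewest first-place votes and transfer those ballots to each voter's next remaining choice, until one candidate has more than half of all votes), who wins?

Liam

Round 1: Emma 16, Liam 16, Tomás 10, Kira 9. Kira eliminated.
Round 2: Emma 25, Liam 16, Tomás 10. Tomás eliminated.
Round 3: Emma 25, Liam 26. Liam has a majority (≥26).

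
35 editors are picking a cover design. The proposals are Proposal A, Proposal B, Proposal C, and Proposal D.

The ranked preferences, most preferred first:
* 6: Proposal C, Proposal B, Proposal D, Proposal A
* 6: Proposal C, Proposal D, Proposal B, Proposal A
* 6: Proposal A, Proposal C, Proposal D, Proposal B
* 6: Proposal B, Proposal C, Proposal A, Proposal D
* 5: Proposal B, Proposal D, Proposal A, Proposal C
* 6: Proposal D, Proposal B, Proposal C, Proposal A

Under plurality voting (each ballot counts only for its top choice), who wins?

First-place votes: Proposal A 6, Proposal B 11, Proposal C 12, Proposal D 6.

Proposal C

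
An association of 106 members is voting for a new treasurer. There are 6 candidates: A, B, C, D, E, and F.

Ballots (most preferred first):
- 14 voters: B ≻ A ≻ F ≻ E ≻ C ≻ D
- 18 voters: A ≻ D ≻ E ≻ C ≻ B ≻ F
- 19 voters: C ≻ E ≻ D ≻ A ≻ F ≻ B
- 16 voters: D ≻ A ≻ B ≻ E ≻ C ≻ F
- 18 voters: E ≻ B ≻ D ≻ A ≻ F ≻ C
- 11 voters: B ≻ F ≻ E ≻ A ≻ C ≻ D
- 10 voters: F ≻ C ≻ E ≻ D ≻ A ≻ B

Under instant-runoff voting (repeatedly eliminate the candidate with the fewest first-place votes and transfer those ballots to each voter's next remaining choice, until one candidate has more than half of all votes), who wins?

Round 1: A 18, B 25, C 19, D 16, E 18, F 10. F eliminated.
Round 2: A 18, B 25, C 29, D 16, E 18. D eliminated.
Round 3: A 34, B 25, C 29, E 18. E eliminated.
Round 4: A 34, B 43, C 29. C eliminated.
Round 5: A 63, B 43. A has a majority (≥54).

A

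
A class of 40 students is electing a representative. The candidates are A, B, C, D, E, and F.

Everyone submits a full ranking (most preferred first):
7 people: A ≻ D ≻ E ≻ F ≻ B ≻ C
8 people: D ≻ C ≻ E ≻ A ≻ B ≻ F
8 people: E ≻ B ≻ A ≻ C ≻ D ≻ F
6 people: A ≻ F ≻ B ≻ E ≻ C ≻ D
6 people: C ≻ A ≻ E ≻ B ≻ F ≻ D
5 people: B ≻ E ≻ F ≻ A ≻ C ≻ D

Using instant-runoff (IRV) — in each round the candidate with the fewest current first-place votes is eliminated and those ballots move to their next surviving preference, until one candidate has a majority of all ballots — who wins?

E

Round 1: A 13, B 5, C 6, D 8, E 8, F 0. F eliminated.
Round 2: A 13, B 5, C 6, D 8, E 8. B eliminated.
Round 3: A 13, C 6, D 8, E 13. C eliminated.
Round 4: A 19, D 8, E 13. D eliminated.
Round 5: A 19, E 21. E has a majority (≥21).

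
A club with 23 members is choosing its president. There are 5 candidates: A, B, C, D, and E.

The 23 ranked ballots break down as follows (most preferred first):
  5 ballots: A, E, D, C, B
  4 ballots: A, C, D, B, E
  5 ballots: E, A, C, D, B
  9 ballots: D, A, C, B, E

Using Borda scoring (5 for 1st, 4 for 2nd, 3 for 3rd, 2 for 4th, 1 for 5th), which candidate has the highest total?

A: 5×5 + 4×5 + 5×4 + 9×4 = 101
B: 5×1 + 4×2 + 5×1 + 9×2 = 36
C: 5×2 + 4×4 + 5×3 + 9×3 = 68
D: 5×3 + 4×3 + 5×2 + 9×5 = 82
E: 5×4 + 4×1 + 5×5 + 9×1 = 58

A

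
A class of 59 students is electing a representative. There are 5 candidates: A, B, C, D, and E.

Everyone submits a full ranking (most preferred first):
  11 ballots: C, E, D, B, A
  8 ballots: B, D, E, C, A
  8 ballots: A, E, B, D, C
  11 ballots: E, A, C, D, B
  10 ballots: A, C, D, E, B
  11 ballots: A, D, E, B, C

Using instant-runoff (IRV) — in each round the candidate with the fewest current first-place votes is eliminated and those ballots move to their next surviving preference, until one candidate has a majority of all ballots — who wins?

E

Round 1: A 29, B 8, C 11, D 0, E 11. D eliminated.
Round 2: A 29, B 8, C 11, E 11. B eliminated.
Round 3: A 29, C 11, E 19. C eliminated.
Round 4: A 29, E 30. E has a majority (≥30).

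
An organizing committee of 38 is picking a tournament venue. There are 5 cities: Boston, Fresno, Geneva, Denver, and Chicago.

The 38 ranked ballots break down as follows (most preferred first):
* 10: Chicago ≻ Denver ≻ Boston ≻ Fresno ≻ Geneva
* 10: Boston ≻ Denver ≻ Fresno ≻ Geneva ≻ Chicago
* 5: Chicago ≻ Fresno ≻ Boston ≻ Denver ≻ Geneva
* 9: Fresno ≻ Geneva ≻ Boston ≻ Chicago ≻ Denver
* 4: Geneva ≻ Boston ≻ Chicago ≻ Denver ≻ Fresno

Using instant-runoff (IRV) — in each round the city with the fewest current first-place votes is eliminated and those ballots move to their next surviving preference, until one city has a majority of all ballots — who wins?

Boston

Round 1: Boston 10, Fresno 9, Geneva 4, Denver 0, Chicago 15. Denver eliminated.
Round 2: Boston 10, Fresno 9, Geneva 4, Chicago 15. Geneva eliminated.
Round 3: Boston 14, Fresno 9, Chicago 15. Fresno eliminated.
Round 4: Boston 23, Chicago 15. Boston has a majority (≥20).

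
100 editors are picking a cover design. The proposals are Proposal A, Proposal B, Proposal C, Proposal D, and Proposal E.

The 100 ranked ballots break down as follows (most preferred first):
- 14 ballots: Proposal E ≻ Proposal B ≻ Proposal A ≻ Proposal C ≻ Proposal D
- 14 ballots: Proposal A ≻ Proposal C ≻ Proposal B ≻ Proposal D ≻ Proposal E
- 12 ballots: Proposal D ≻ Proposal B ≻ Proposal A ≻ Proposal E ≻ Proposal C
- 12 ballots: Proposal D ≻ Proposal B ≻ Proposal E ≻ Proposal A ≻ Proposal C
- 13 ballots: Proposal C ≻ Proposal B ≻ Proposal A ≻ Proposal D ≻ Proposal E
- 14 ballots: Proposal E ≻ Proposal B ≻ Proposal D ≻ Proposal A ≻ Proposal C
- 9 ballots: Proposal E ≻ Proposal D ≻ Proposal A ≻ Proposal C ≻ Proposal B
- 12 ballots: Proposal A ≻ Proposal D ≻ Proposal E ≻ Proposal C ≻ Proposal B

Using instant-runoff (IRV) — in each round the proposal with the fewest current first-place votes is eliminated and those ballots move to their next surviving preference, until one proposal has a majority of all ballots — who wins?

Round 1: Proposal A 26, Proposal B 0, Proposal C 13, Proposal D 24, Proposal E 37. Proposal B eliminated.
Round 2: Proposal A 26, Proposal C 13, Proposal D 24, Proposal E 37. Proposal C eliminated.
Round 3: Proposal A 39, Proposal D 24, Proposal E 37. Proposal D eliminated.
Round 4: Proposal A 51, Proposal E 49. Proposal A has a majority (≥51).

Proposal A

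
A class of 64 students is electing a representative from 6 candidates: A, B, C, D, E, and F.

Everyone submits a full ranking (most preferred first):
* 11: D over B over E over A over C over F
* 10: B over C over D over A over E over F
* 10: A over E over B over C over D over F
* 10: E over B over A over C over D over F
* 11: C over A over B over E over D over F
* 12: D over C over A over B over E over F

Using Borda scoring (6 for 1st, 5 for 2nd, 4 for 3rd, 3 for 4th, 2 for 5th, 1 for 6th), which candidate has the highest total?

B

A: 11×3 + 10×3 + 10×6 + 10×4 + 11×5 + 12×4 = 266
B: 11×5 + 10×6 + 10×4 + 10×5 + 11×4 + 12×3 = 285
C: 11×2 + 10×5 + 10×3 + 10×3 + 11×6 + 12×5 = 258
D: 11×6 + 10×4 + 10×2 + 10×2 + 11×2 + 12×6 = 240
E: 11×4 + 10×2 + 10×5 + 10×6 + 11×3 + 12×2 = 231
F: 11×1 + 10×1 + 10×1 + 10×1 + 11×1 + 12×1 = 64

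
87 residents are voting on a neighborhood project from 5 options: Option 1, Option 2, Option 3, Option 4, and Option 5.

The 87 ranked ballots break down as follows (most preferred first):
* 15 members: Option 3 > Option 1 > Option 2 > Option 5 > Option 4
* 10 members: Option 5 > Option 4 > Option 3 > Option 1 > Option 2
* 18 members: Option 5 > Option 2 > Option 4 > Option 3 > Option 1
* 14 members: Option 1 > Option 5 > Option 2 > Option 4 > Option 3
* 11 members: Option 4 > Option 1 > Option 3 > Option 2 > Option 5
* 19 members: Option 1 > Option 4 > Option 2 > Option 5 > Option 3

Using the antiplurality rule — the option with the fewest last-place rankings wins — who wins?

Option 2

Last-place votes: Option 1 18, Option 2 10, Option 3 33, Option 4 15, Option 5 11.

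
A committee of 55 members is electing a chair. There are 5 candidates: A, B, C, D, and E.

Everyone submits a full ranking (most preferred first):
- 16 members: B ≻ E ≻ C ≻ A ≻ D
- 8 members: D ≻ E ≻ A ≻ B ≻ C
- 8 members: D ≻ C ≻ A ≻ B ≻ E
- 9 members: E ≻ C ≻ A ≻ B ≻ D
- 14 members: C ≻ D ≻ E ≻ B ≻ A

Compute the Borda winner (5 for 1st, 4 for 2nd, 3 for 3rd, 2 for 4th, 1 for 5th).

C

A: 16×2 + 8×3 + 8×3 + 9×3 + 14×1 = 121
B: 16×5 + 8×2 + 8×2 + 9×2 + 14×2 = 158
C: 16×3 + 8×1 + 8×4 + 9×4 + 14×5 = 194
D: 16×1 + 8×5 + 8×5 + 9×1 + 14×4 = 161
E: 16×4 + 8×4 + 8×1 + 9×5 + 14×3 = 191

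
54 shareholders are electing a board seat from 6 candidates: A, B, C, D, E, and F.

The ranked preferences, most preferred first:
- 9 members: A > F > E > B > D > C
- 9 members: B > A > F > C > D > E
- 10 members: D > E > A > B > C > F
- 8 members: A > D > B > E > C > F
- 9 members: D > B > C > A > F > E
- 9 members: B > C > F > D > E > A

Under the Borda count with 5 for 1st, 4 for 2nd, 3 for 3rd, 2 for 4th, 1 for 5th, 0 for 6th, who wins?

A: 9×5 + 9×4 + 10×3 + 8×5 + 9×2 + 9×0 = 169
B: 9×2 + 9×5 + 10×2 + 8×3 + 9×4 + 9×5 = 188
C: 9×0 + 9×2 + 10×1 + 8×1 + 9×3 + 9×4 = 99
D: 9×1 + 9×1 + 10×5 + 8×4 + 9×5 + 9×2 = 163
E: 9×3 + 9×0 + 10×4 + 8×2 + 9×0 + 9×1 = 92
F: 9×4 + 9×3 + 10×0 + 8×0 + 9×1 + 9×3 = 99

B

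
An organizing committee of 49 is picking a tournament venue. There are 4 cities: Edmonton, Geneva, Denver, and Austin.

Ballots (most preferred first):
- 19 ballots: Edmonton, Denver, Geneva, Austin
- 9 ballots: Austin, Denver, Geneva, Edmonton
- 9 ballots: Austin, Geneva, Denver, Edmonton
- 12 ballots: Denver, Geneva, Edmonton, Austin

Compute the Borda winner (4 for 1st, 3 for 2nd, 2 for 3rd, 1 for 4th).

Denver

Edmonton: 19×4 + 9×1 + 9×1 + 12×2 = 118
Geneva: 19×2 + 9×2 + 9×3 + 12×3 = 119
Denver: 19×3 + 9×3 + 9×2 + 12×4 = 150
Austin: 19×1 + 9×4 + 9×4 + 12×1 = 103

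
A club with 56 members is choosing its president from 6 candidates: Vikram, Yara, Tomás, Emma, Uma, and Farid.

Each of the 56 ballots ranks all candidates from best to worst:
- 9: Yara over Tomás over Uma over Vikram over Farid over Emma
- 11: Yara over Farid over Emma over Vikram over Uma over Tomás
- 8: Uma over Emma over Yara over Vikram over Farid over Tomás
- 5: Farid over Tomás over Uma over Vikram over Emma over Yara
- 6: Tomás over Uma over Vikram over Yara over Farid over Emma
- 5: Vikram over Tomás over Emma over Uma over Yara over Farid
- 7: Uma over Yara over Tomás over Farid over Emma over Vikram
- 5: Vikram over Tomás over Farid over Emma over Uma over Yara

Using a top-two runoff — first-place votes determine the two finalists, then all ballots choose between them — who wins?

Uma

Round 1 first-place votes: Vikram 10, Yara 20, Tomás 6, Emma 0, Uma 15, Farid 5. Yara and Uma advance.
Runoff: Yara is ranked above Uma on 20 ballots, Uma above Yara on 36.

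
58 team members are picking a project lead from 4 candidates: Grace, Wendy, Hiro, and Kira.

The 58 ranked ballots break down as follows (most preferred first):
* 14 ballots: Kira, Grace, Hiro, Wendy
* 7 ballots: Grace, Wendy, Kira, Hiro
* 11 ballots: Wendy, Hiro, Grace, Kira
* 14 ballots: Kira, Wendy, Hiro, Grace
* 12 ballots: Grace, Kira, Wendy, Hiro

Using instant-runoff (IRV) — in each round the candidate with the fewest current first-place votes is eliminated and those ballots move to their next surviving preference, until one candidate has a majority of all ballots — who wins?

Grace

Round 1: Grace 19, Wendy 11, Hiro 0, Kira 28. Hiro eliminated.
Round 2: Grace 19, Wendy 11, Kira 28. Wendy eliminated.
Round 3: Grace 30, Kira 28. Grace has a majority (≥30).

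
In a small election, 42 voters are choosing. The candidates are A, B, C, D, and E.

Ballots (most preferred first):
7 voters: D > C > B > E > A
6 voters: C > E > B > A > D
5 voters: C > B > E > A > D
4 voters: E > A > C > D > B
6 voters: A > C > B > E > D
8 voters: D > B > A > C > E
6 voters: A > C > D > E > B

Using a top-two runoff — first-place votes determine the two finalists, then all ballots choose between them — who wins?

A

Round 1 first-place votes: A 12, B 0, C 11, D 15, E 4. D and A advance.
Runoff: D is ranked above A on 15 ballots, A above D on 27.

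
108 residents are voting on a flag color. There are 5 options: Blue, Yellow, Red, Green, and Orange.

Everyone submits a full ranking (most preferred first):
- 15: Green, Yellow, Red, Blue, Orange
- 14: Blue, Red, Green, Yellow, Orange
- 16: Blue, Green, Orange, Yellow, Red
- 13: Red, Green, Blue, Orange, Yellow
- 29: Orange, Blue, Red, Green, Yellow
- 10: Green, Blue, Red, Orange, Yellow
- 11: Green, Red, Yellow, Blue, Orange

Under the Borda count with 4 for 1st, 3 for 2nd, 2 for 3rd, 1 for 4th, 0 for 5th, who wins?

Blue

Blue: 15×1 + 14×4 + 16×4 + 13×2 + 29×3 + 10×3 + 11×1 = 289
Yellow: 15×3 + 14×1 + 16×1 + 13×0 + 29×0 + 10×0 + 11×2 = 97
Red: 15×2 + 14×3 + 16×0 + 13×4 + 29×2 + 10×2 + 11×3 = 235
Green: 15×4 + 14×2 + 16×3 + 13×3 + 29×1 + 10×4 + 11×4 = 288
Orange: 15×0 + 14×0 + 16×2 + 13×1 + 29×4 + 10×1 + 11×0 = 171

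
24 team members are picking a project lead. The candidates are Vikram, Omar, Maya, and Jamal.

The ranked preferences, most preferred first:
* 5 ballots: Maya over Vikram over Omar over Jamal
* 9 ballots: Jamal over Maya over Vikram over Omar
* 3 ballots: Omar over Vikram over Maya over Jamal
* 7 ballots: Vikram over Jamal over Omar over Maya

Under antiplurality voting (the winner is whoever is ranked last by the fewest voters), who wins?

Last-place votes: Vikram 0, Omar 9, Maya 7, Jamal 8.

Vikram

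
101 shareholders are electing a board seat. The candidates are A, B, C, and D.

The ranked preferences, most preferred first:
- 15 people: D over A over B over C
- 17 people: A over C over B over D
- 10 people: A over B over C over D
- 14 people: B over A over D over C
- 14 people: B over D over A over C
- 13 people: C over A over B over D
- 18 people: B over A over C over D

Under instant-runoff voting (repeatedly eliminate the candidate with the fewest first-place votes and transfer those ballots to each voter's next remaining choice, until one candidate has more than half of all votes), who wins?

A

Round 1: A 27, B 46, C 13, D 15. C eliminated.
Round 2: A 40, B 46, D 15. D eliminated.
Round 3: A 55, B 46. A has a majority (≥51).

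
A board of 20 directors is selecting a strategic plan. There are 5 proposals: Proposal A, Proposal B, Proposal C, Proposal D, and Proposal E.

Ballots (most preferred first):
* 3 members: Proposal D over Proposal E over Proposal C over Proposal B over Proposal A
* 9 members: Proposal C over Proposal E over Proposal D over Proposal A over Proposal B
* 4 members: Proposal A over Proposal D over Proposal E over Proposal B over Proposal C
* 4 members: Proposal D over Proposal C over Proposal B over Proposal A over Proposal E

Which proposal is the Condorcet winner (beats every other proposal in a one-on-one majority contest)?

Proposal D

Proposal D vs Proposal A: 16–4
Proposal D vs Proposal B: 20–0
Proposal D vs Proposal C: 11–9
Proposal D vs Proposal E: 11–9
Proposal D beats every other proposal.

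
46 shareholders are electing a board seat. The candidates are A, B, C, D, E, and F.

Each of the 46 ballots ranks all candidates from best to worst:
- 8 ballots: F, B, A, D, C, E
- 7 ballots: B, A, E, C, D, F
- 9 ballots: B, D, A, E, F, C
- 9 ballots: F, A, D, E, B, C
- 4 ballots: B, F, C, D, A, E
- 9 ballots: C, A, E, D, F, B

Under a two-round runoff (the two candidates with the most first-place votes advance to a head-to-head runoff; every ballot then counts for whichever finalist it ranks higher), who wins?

Round 1 first-place votes: A 0, B 20, C 9, D 0, E 0, F 17. B and F advance.
Runoff: B is ranked above F on 20 ballots, F above B on 26.

F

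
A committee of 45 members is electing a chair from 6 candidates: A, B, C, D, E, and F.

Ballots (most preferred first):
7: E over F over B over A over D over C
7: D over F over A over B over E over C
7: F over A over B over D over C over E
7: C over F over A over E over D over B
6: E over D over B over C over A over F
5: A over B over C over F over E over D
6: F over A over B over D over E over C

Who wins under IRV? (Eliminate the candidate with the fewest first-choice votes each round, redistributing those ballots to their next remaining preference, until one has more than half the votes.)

Round 1: A 5, B 0, C 7, D 7, E 13, F 13. B eliminated.
Round 2: A 5, C 7, D 7, E 13, F 13. A eliminated.
Round 3: C 12, D 7, E 13, F 13. D eliminated.
Round 4: C 12, E 13, F 20. C eliminated.
Round 5: E 13, F 32. F has a majority (≥23).

F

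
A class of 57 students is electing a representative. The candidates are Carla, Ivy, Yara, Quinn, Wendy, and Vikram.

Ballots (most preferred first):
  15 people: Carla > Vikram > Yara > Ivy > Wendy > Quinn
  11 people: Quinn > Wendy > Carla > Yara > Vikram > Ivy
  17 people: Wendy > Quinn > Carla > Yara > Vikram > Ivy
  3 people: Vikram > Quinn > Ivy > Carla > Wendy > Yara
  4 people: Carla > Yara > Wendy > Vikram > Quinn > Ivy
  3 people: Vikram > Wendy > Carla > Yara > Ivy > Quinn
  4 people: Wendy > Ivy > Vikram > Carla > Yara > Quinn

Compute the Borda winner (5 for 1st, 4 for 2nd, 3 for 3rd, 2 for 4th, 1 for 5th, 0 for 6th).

Carla: 15×5 + 11×3 + 17×3 + 3×2 + 4×5 + 3×3 + 4×2 = 202
Ivy: 15×2 + 11×0 + 17×0 + 3×3 + 4×0 + 3×1 + 4×4 = 58
Yara: 15×3 + 11×2 + 17×2 + 3×0 + 4×4 + 3×2 + 4×1 = 127
Quinn: 15×0 + 11×5 + 17×4 + 3×4 + 4×1 + 3×0 + 4×0 = 139
Wendy: 15×1 + 11×4 + 17×5 + 3×1 + 4×3 + 3×4 + 4×5 = 191
Vikram: 15×4 + 11×1 + 17×1 + 3×5 + 4×2 + 3×5 + 4×3 = 138

Carla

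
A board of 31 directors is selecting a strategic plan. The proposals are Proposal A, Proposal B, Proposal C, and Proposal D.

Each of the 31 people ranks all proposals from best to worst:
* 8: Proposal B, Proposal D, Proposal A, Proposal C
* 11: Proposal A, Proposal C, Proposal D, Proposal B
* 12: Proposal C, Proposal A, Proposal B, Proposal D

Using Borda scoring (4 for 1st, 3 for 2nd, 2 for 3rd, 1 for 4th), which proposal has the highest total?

Proposal A

Proposal A: 8×2 + 11×4 + 12×3 = 96
Proposal B: 8×4 + 11×1 + 12×2 = 67
Proposal C: 8×1 + 11×3 + 12×4 = 89
Proposal D: 8×3 + 11×2 + 12×1 = 58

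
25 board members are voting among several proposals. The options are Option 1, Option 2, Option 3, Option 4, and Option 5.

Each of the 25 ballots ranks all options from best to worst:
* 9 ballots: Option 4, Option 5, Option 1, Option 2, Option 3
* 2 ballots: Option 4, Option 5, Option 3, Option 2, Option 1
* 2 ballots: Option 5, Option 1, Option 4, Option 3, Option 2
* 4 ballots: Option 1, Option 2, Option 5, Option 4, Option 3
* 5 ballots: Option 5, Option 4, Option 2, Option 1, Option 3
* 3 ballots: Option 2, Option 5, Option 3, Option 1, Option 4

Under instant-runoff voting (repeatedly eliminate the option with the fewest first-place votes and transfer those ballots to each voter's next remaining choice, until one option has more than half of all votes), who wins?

Option 5

Round 1: Option 1 4, Option 2 3, Option 3 0, Option 4 11, Option 5 7. Option 3 eliminated.
Round 2: Option 1 4, Option 2 3, Option 4 11, Option 5 7. Option 2 eliminated.
Round 3: Option 1 4, Option 4 11, Option 5 10. Option 1 eliminated.
Round 4: Option 4 11, Option 5 14. Option 5 has a majority (≥13).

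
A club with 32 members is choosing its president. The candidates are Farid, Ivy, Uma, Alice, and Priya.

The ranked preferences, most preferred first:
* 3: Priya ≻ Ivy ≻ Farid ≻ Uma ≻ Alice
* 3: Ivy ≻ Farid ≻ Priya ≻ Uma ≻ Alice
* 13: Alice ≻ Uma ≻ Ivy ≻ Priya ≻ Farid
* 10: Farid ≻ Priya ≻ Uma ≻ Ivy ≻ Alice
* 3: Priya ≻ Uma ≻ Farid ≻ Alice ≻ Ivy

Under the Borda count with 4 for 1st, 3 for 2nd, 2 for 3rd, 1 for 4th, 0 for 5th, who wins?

Uma

Farid: 3×2 + 3×3 + 13×0 + 10×4 + 3×2 = 61
Ivy: 3×3 + 3×4 + 13×2 + 10×1 + 3×0 = 57
Uma: 3×1 + 3×1 + 13×3 + 10×2 + 3×3 = 74
Alice: 3×0 + 3×0 + 13×4 + 10×0 + 3×1 = 55
Priya: 3×4 + 3×2 + 13×1 + 10×3 + 3×4 = 73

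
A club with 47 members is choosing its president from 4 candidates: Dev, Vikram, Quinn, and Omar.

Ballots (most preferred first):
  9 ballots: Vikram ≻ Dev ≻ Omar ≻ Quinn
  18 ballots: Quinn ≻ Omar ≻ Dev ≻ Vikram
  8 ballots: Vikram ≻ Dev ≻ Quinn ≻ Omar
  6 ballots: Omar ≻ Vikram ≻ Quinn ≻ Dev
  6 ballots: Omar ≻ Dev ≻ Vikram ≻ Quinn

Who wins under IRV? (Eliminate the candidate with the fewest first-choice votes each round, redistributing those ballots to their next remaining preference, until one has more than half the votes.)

Vikram

Round 1: Dev 0, Vikram 17, Quinn 18, Omar 12. Dev eliminated.
Round 2: Vikram 17, Quinn 18, Omar 12. Omar eliminated.
Round 3: Vikram 29, Quinn 18. Vikram has a majority (≥24).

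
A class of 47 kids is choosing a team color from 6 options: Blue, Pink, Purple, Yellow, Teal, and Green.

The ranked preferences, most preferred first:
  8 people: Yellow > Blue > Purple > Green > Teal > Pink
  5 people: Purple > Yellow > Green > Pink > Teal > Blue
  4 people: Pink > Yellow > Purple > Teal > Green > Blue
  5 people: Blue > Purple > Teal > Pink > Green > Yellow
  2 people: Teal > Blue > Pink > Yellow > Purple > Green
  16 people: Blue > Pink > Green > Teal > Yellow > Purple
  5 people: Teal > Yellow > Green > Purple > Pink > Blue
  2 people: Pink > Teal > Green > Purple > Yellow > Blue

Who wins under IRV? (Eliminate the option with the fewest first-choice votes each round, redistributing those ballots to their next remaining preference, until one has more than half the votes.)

Yellow

Round 1: Blue 21, Pink 6, Purple 5, Yellow 8, Teal 7, Green 0. Green eliminated.
Round 2: Blue 21, Pink 6, Purple 5, Yellow 8, Teal 7. Purple eliminated.
Round 3: Blue 21, Pink 6, Yellow 13, Teal 7. Pink eliminated.
Round 4: Blue 21, Yellow 17, Teal 9. Teal eliminated.
Round 5: Blue 23, Yellow 24. Yellow has a majority (≥24).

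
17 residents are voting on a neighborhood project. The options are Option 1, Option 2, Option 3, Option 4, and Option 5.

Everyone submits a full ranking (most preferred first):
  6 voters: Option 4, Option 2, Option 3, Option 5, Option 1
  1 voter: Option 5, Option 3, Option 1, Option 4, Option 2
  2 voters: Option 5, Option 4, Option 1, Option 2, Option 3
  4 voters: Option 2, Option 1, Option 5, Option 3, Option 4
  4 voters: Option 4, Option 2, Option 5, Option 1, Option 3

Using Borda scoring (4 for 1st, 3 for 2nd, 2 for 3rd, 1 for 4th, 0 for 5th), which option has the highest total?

Option 1: 6×0 + 1×2 + 2×2 + 4×3 + 4×1 = 22
Option 2: 6×3 + 1×0 + 2×1 + 4×4 + 4×3 = 48
Option 3: 6×2 + 1×3 + 2×0 + 4×1 + 4×0 = 19
Option 4: 6×4 + 1×1 + 2×3 + 4×0 + 4×4 = 47
Option 5: 6×1 + 1×4 + 2×4 + 4×2 + 4×2 = 34

Option 2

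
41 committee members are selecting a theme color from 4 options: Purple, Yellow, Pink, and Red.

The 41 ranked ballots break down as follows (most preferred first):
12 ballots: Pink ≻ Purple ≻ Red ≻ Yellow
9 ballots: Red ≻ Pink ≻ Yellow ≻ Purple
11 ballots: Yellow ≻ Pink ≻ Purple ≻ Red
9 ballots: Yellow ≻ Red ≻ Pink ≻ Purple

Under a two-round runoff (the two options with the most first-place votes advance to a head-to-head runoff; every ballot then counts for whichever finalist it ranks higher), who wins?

Pink

Round 1 first-place votes: Purple 0, Yellow 20, Pink 12, Red 9. Yellow and Pink advance.
Runoff: Yellow is ranked above Pink on 20 ballots, Pink above Yellow on 21.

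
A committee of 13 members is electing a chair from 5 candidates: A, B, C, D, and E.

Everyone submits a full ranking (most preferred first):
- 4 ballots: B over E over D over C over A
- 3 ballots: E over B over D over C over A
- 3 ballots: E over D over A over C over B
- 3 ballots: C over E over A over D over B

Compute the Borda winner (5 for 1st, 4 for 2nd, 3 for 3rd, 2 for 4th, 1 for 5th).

E

A: 4×1 + 3×1 + 3×3 + 3×3 = 25
B: 4×5 + 3×4 + 3×1 + 3×1 = 38
C: 4×2 + 3×2 + 3×2 + 3×5 = 35
D: 4×3 + 3×3 + 3×4 + 3×2 = 39
E: 4×4 + 3×5 + 3×5 + 3×4 = 58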